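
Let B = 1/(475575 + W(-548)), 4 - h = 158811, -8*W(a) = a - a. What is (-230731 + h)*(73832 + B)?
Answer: -268190446676838/9325 ≈ -2.8760e+10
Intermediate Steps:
W(a) = 0 (W(a) = -(a - a)/8 = -1/8*0 = 0)
h = -158807 (h = 4 - 1*158811 = 4 - 158811 = -158807)
B = 1/475575 (B = 1/(475575 + 0) = 1/475575 ≈ 2.1027e-6)
(-230731 + h)*(73832 + B) = (-230731 - 158807)*(73832 + 1/475575) = -389538*35112653401/475575 = -268190446676838/9325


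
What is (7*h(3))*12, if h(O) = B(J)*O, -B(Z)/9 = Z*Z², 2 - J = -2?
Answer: -145152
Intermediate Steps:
J = 4 (J = 2 - 1*(-2) = 2 + 2 = 4)
B(Z) = -9*Z³ (B(Z) = -9*Z*Z² = -9*Z³)
h(O) = -576*O (h(O) = (-9*4³)*O = (-9*64)*O = -576*O)
(7*h(3))*12 = (7*(-576*3))*12 = (7*(-1728))*12 = -12096*12 = -145152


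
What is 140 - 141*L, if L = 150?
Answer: -21010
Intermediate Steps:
140 - 141*L = 140 - 141*150 = 140 - 21150 = -21010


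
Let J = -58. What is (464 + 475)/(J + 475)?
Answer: 313/139 ≈ 2.2518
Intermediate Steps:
(464 + 475)/(J + 475) = (464 + 475)/(-58 + 475) = 939/417 = 939*(1/417) = 313/139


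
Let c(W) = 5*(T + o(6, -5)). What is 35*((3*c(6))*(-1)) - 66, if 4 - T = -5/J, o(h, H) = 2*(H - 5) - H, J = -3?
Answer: 6584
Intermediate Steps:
o(h, H) = -10 + H (o(h, H) = 2*(-5 + H) - H = (-10 + 2*H) - H = -10 + H)
T = 7/3 (T = 4 - (-5)/(-3) = 4 - (-5)*(-1)/3 = 4 - 1*5/3 = 4 - 5/3 = 7/3 ≈ 2.3333)
c(W) = -190/3 (c(W) = 5*(7/3 + (-10 - 5)) = 5*(7/3 - 15) = 5*(-38/3) = -190/3)
35*((3*c(6))*(-1)) - 66 = 35*((3*(-190/3))*(-1)) - 66 = 35*(-190*(-1)) - 66 = 35*190 - 66 = 6650 - 66 = 6584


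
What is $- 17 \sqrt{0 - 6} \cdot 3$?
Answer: $- 51 i \sqrt{6} \approx - 124.92 i$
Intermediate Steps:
$- 17 \sqrt{0 - 6} \cdot 3 = - 17 \sqrt{-6} \cdot 3 = - 17 i \sqrt{6} \cdot 3 = - 51 i \sqrt{6}$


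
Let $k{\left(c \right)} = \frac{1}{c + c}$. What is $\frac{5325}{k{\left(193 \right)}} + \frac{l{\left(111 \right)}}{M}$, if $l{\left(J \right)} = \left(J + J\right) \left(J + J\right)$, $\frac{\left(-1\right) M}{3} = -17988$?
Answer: $\frac{3081120919}{1499} \approx 2.0555 \cdot 10^{6}$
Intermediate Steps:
$M = 53964$ ($M = \left(-3\right) \left(-17988\right) = 53964$)
$l{\left(J \right)} = 4 J^{2}$ ($l{\left(J \right)} = 2 J 2 J = 4 J^{2}$)
$k{\left(c \right)} = \frac{1}{2 c}$
$\frac{5325}{k{\left(193 \right)}} + \frac{l{\left(111 \right)}}{M} = \frac{5325}{\frac{1}{2} \cdot \frac{1}{193}} + \frac{4 \cdot 111^{2}}{53964} = \frac{5325}{\frac{1}{2} \cdot \frac{1}{193}} + 4 \cdot 12321 \cdot \frac{1}{53964} = 5325 \frac{1}{\frac{1}{386}} + 49284 \cdot \frac{1}{53964} = 5325 \cdot 386 + \frac{1369}{1499} = 2055450 + \frac{1369}{1499} = \frac{3081120919}{1499}$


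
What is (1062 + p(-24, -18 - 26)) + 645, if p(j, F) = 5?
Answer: 1712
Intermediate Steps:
(1062 + p(-24, -18 - 26)) + 645 = (1062 + 5) + 645 = 1067 + 645 = 1712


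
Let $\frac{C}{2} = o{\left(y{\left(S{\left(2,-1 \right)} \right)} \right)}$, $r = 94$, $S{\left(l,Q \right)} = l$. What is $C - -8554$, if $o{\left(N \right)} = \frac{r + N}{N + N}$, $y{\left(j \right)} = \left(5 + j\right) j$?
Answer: $\frac{59932}{7} \approx 8561.7$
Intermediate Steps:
$y{\left(j \right)} = j \left(5 + j\right)$
$o{\left(N \right)} = \frac{94 + N}{2 N}$ ($o{\left(N \right)} = \frac{94 + N}{N + N} = \frac{94 + N}{2 N}$)
$C = \frac{54}{7}$ ($C = 2 \frac{94 + 2 \left(5 + 2\right)}{2 \cdot 2 \left(5 + 2\right)} = 2 \frac{94 + 2 \cdot 7}{2 \cdot 2 \cdot 7} = 2 \frac{94 + 14}{2 \cdot 14} = 2 \cdot \frac{1}{2} \cdot \frac{1}{14} \cdot 108 = 2 \cdot \frac{27}{7} = \frac{54}{7} \approx 7.7143$)
$C - -8554 = \frac{54}{7} - -8554 = \frac{54}{7} + 8554 = \frac{59932}{7}$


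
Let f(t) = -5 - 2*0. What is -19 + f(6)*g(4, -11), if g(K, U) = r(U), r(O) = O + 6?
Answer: 6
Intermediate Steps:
f(t) = -5 (f(t) = -5 + 0 = -5)
r(O) = 6 + O
g(K, U) = 6 + U
-19 + f(6)*g(4, -11) = -19 - 5*(6 - 11) = -19 - 5*(-5) = -19 + 25 = 6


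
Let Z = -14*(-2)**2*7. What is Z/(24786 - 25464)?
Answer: 196/339 ≈ 0.57817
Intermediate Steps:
Z = -392 (Z = -14*4*7 = -56*7 = -392)
Z/(24786 - 25464) = -392/(24786 - 25464) = -392/(-678) = -392*(-1/678) = 196/339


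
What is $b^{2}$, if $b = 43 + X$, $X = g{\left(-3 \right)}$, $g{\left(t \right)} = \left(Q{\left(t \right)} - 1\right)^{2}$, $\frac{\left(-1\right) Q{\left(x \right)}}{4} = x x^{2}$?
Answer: $132066064$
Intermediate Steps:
$Q{\left(x \right)} = - 4 x^{3}$ ($Q{\left(x \right)} = - 4 x x^{2} = - 4 x^{3}$)
$g{\left(t \right)} = \left(-1 - 4 t^{3}\right)^{2}$ ($g{\left(t \right)} = \left(- 4 t^{3} - 1\right)^{2} = \left(-1 - 4 t^{3}\right)^{2}$)
$X = 11449$ ($X = \left(1 + 4 \left(-3\right)^{3}\right)^{2} = \left(1 + 4 \left(-27\right)\right)^{2} = \left(1 - 108\right)^{2} = \left(-107\right)^{2} = 11449$)
$b = 11492$ ($b = 43 + 11449 = 11492$)
$b^{2} = 11492^{2} = 132066064$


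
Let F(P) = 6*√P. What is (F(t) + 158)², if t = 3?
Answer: 25072 + 1896*√3 ≈ 28356.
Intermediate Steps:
(F(t) + 158)² = (6*√3 + 158)² = (158 + 6*√3)²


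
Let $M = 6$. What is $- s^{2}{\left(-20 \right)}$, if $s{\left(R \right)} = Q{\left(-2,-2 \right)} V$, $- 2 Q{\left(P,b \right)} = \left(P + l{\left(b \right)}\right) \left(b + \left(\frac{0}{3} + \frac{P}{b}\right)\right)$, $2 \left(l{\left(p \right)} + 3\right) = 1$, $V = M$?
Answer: $- \frac{729}{4} \approx -182.25$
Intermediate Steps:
$V = 6$
$l{\left(p \right)} = - \frac{5}{2}$ ($l{\left(p \right)} = -3 + \frac{1}{2} \cdot 1 = -3 + \frac{1}{2} = - \frac{5}{2}$)
$Q{\left(P,b \right)} = - \frac{\left(- \frac{5}{2} + P\right) \left(b + \frac{P}{b}\right)}{2}$ ($Q{\left(P,b \right)} = - \frac{\left(P - \frac{5}{2}\right) \left(b + \left(\frac{0}{3} + \frac{P}{b}\right)\right)}{2} = - \frac{\left(- \frac{5}{2} + P\right) \left(b + \left(0 \cdot \frac{1}{3} + \frac{P}{b}\right)\right)}{2} = - \frac{\left(- \frac{5}{2} + P\right) \left(b + \left(0 + \frac{P}{b}\right)\right)}{2} = - \frac{\left(- \frac{5}{2} + P\right) \left(b + \frac{P}{b}\right)}{2}$)
$s{\left(R \right)} = - \frac{27}{2}$ ($s{\left(R \right)} = \frac{- 2 \left(-2\right)^{2} + 5 \left(-2\right) + \left(-2\right)^{2} \left(5 - -4\right)}{4 \left(-2\right)} 6 = \frac{1}{4} \left(- \frac{1}{2}\right) \left(\left(-2\right) 4 - 10 + 4 \left(5 + 4\right)\right) 6 = \frac{1}{4} \left(- \frac{1}{2}\right) \left(-8 - 10 + 4 \cdot 9\right) 6 = \frac{1}{4} \left(- \frac{1}{2}\right) \left(-8 - 10 + 36\right) 6 = \frac{1}{4} \left(- \frac{1}{2}\right) 18 \cdot 6 = \left(- \frac{9}{4}\right) 6 = - \frac{27}{2}$)
$- s^{2}{\left(-20 \right)} = - \left(- \frac{27}{2}\right)^{2} = \left(-1\right) \frac{729}{4} = - \frac{729}{4}$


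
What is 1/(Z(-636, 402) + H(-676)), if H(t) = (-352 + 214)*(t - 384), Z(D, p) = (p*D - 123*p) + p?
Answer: -1/158436 ≈ -6.3117e-6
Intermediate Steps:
Z(D, p) = -122*p + D*p (Z(D, p) = (D*p - 123*p) + p = (-123*p + D*p) + p = -122*p + D*p)
H(t) = 52992 - 138*t (H(t) = -138*(-384 + t) = 52992 - 138*t)
1/(Z(-636, 402) + H(-676)) = 1/(402*(-122 - 636) + (52992 - 138*(-676))) = 1/(402*(-758) + (52992 + 93288)) = 1/(-304716 + 146280) = 1/(-158436) = -1/158436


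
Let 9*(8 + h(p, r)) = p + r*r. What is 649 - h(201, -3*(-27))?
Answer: -283/3 ≈ -94.333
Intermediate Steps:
h(p, r) = -8 + p/9 + r**2/9 (h(p, r) = -8 + (p + r*r)/9 = -8 + (p + r**2)/9 = -8 + (p/9 + r**2/9) = -8 + p/9 + r**2/9)
649 - h(201, -3*(-27)) = 649 - (-8 + (1/9)*201 + (-3*(-27))**2/9) = 649 - (-8 + 67/3 + (1/9)*81**2) = 649 - (-8 + 67/3 + (1/9)*6561) = 649 - (-8 + 67/3 + 729) = 649 - 1*2230/3 = 649 - 2230/3 = -283/3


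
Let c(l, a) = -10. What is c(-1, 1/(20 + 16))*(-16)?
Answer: 160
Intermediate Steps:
c(-1, 1/(20 + 16))*(-16) = -10*(-16) = 160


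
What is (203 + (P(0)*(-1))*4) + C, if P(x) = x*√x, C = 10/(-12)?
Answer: 1213/6 ≈ 202.17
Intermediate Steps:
C = -⅚ (C = 10*(-1/12) = -⅚ ≈ -0.83333)
P(x) = x^(3/2)
(203 + (P(0)*(-1))*4) + C = (203 + (0^(3/2)*(-1))*4) - ⅚ = (203 + (0*(-1))*4) - ⅚ = (203 + 0*4) - ⅚ = (203 + 0) - ⅚ = 203 - ⅚ = 1213/6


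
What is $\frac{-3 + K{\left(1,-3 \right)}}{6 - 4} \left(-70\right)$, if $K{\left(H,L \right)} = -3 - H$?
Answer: $245$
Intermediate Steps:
$\frac{-3 + K{\left(1,-3 \right)}}{6 - 4} \left(-70\right) = \frac{-3 - 4}{6 - 4} \left(-70\right) = \frac{-3 - 4}{2} \left(-70\right) = \left(-3 - 4\right) \frac{1}{2} \left(-70\right) = \left(-7\right) \frac{1}{2} \left(-70\right) = \left(- \frac{7}{2}\right) \left(-70\right) = 245$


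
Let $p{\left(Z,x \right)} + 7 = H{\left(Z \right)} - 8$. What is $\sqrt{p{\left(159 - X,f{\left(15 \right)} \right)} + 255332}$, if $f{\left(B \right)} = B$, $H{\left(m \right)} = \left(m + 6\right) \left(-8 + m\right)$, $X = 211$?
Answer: $17 \sqrt{893} \approx 508.01$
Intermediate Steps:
$H{\left(m \right)} = \left(-8 + m\right) \left(6 + m\right)$ ($H{\left(m \right)} = \left(6 + m\right) \left(-8 + m\right) = \left(-8 + m\right) \left(6 + m\right)$)
$p{\left(Z,x \right)} = -63 + Z^{2} - 2 Z$ ($p{\left(Z,x \right)} = -7 - \left(56 - Z^{2} + 2 Z\right) = -63 + Z^{2} - 2 Z$)
$\sqrt{p{\left(159 - X,f{\left(15 \right)} \right)} + 255332} = \sqrt{\left(-63 + \left(159 - 211\right)^{2} - 2 \left(159 - 211\right)\right) + 255332} = \sqrt{\left(-63 + \left(-52\right)^{2} - -104\right) + 255332} = \sqrt{\left(-63 + 2704 + 104\right) + 255332} = \sqrt{2745 + 255332} = \sqrt{258077} = 17 \sqrt{893}$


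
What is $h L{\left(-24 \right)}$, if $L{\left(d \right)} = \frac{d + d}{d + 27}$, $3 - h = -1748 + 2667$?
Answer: $14656$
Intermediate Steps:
$h = -916$ ($h = 3 - \left(-1748 + 2667\right) = 3 - 919 = -916$)
$L{\left(d \right)} = \frac{2 d}{27 + d}$
$h L{\left(-24 \right)} = - 916 \cdot 2 \left(-24\right) \frac{1}{27 - 24} = - 916 \cdot 2 \left(-24\right) \frac{1}{3} = \left(-916\right) \left(-16\right) = 14656$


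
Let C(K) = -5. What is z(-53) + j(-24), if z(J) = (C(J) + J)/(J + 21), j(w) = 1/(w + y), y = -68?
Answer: 663/368 ≈ 1.8016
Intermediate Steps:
j(w) = 1/(-68 + w) (j(w) = 1/(w - 68) = 1/(-68 + w))
z(J) = (-5 + J)/(21 + J) (z(J) = (-5 + J)/(J + 21) = (-5 + J)/(21 + J))
z(-53) + j(-24) = (-5 - 53)/(21 - 53) + 1/(-68 - 24) = -58/(-32) + 1/(-92) = -1/32*(-58) - 1/92 = 29/16 - 1/92 = 663/368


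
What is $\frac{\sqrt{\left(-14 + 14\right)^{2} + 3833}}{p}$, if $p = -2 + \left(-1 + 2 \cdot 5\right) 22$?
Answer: $\frac{\sqrt{3833}}{196} \approx 0.31587$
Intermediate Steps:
$p = 196$ ($p = -2 + \left(-1 + 10\right) 22 = -2 + 9 \cdot 22 = -2 + 198 = 196$)
$\frac{\sqrt{\left(-14 + 14\right)^{2} + 3833}}{p} = \frac{\sqrt{\left(-14 + 14\right)^{2} + 3833}}{196} = \sqrt{0^{2} + 3833} \cdot \frac{1}{196} = \sqrt{0 + 3833} \cdot \frac{1}{196} = \sqrt{3833} \cdot \frac{1}{196} = \frac{\sqrt{3833}}{196}$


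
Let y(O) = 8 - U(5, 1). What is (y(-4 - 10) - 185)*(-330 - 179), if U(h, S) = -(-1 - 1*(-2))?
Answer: 89584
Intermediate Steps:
U(h, S) = -1 (U(h, S) = -(-1 + 2) = -1*1 = -1)
y(O) = 9 (y(O) = 8 - 1*(-1) = 8 + 1 = 9)
(y(-4 - 10) - 185)*(-330 - 179) = (9 - 185)*(-330 - 179) = -176*(-509) = 89584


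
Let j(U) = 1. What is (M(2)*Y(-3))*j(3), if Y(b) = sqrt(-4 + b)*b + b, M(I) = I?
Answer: -6 - 6*I*sqrt(7) ≈ -6.0 - 15.875*I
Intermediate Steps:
Y(b) = b + b*sqrt(-4 + b) (Y(b) = b*sqrt(-4 + b) + b = b + b*sqrt(-4 + b))
(M(2)*Y(-3))*j(3) = (2*(-3*(1 + sqrt(-4 - 3))))*1 = (2*(-3*(1 + sqrt(-7))))*1 = (2*(-3*(1 + I*sqrt(7))))*1 = (2*(-3 - 3*I*sqrt(7)))*1 = (-6 - 6*I*sqrt(7))*1 = -6 - 6*I*sqrt(7)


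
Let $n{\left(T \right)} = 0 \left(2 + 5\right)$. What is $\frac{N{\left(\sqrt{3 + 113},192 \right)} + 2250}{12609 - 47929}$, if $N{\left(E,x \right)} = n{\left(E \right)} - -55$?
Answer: $- \frac{461}{7064} \approx -0.06526$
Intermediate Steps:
$n{\left(T \right)} = 0$ ($n{\left(T \right)} = 0 \cdot 7 = 0$)
$N{\left(E,x \right)} = 55$ ($N{\left(E,x \right)} = 0 - -55 = 0 + 55 = 55$)
$\frac{N{\left(\sqrt{3 + 113},192 \right)} + 2250}{12609 - 47929} = \frac{55 + 2250}{12609 - 47929} = \frac{2305}{-35320} = 2305 \left(- \frac{1}{35320}\right) = - \frac{461}{7064}$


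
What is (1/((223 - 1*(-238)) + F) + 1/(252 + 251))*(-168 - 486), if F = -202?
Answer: -498348/130277 ≈ -3.8253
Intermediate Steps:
(1/((223 - 1*(-238)) + F) + 1/(252 + 251))*(-168 - 486) = (1/((223 - 1*(-238)) - 202) + 1/(252 + 251))*(-168 - 486) = (1/((223 + 238) - 202) + 1/503)*(-654) = (1/(461 - 202) + 1/503)*(-654) = (1/259 + 1/503)*(-654) = (762/130277)*(-654) = -498348/130277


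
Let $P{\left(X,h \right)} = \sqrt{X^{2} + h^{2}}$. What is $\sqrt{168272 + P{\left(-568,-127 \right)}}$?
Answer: $\sqrt{168272 + \sqrt{338753}} \approx 410.92$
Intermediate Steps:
$\sqrt{168272 + P{\left(-568,-127 \right)}} = \sqrt{168272 + \sqrt{\left(-568\right)^{2} + \left(-127\right)^{2}}} = \sqrt{168272 + \sqrt{322624 + 16129}} = \sqrt{168272 + \sqrt{338753}}$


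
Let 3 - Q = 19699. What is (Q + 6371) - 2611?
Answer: -15936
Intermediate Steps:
Q = -19696 (Q = 3 - 1*19699 = 3 - 19699 = -19696)
(Q + 6371) - 2611 = (-19696 + 6371) - 2611 = -13325 - 2611 = -15936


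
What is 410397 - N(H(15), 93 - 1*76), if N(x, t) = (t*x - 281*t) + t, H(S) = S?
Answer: 414902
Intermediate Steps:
N(x, t) = -280*t + t*x (N(x, t) = (-281*t + t*x) + t = -280*t + t*x)
410397 - N(H(15), 93 - 1*76) = 410397 - (93 - 1*76)*(-280 + 15) = 410397 - (93 - 76)*(-265) = 410397 - 17*(-265) = 410397 - 1*(-4505) = 410397 + 4505 = 414902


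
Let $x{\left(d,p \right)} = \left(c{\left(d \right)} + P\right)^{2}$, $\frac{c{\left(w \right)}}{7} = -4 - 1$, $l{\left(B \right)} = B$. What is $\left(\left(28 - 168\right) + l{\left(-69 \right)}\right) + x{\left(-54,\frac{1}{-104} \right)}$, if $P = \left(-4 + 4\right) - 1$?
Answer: $1087$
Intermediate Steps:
$P = -1$ ($P = 0 - 1 = -1$)
$c{\left(w \right)} = -35$ ($c{\left(w \right)} = 7 \left(-4 - 1\right) = 7 \left(-5\right) = -35$)
$x{\left(d,p \right)} = 1296$ ($x{\left(d,p \right)} = \left(-35 - 1\right)^{2} = \left(-36\right)^{2} = 1296$)
$\left(\left(28 - 168\right) + l{\left(-69 \right)}\right) + x{\left(-54,\frac{1}{-104} \right)} = \left(\left(28 - 168\right) - 69\right) + 1296 = \left(-140 - 69\right) + 1296 = -209 + 1296 = 1087$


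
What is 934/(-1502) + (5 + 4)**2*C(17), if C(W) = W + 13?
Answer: 1824463/751 ≈ 2429.4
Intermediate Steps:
C(W) = 13 + W
934/(-1502) + (5 + 4)**2*C(17) = 934/(-1502) + (5 + 4)**2*(13 + 17) = 934*(-1/1502) + 9**2*30 = -467/751 + 81*30 = -467/751 + 2430 = 1824463/751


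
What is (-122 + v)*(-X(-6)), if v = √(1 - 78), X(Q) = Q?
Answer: -732 + 6*I*√77 ≈ -732.0 + 52.65*I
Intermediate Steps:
v = I*√77 (v = √(-77) = I*√77 ≈ 8.775*I)
(-122 + v)*(-X(-6)) = (-122 + I*√77)*(-1*(-6)) = (-122 + I*√77)*6 = -732 + 6*I*√77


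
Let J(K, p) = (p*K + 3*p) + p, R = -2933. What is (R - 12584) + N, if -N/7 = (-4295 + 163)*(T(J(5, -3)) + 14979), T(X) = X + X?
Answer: 431675183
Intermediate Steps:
J(K, p) = 4*p + K*p (J(K, p) = (K*p + 3*p) + p = (3*p + K*p) + p = 4*p + K*p)
T(X) = 2*X
N = 431690700 (N = -7*(-4295 + 163)*(2*(-3*(4 + 5)) + 14979) = -(-28924)*(2*(-3*9) + 14979) = -(-28924)*(2*(-27) + 14979) = -(-28924)*(-54 + 14979) = -(-28924)*14925 = -7*(-61670100) = 431690700)
(R - 12584) + N = (-2933 - 12584) + 431690700 = -15517 + 431690700 = 431675183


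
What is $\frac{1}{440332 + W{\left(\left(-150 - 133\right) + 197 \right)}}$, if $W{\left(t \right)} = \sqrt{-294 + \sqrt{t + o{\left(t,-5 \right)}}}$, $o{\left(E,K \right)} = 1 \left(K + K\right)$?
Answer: $\frac{1}{440332 + \sqrt{2} \sqrt{-147 + 2 i \sqrt{6}}} \approx 2.271 \cdot 10^{-6} - 8.8 \cdot 10^{-11} i$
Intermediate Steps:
$o{\left(E,K \right)} = 2 K$ ($o{\left(E,K \right)} = 1 \cdot 2 K = 2 K$)
$W{\left(t \right)} = \sqrt{-294 + \sqrt{-10 + t}}$ ($W{\left(t \right)} = \sqrt{-294 + \sqrt{t + 2 \left(-5\right)}} = \sqrt{-294 + \sqrt{t - 10}} = \sqrt{-294 + \sqrt{-10 + t}}$)
$\frac{1}{440332 + W{\left(\left(-150 - 133\right) + 197 \right)}} = \frac{1}{440332 + \sqrt{-294 + \sqrt{-10 + \left(\left(-150 - 133\right) + 197\right)}}} = \frac{1}{440332 + \sqrt{-294 + \sqrt{-10 + \left(-283 + 197\right)}}} = \frac{1}{440332 + \sqrt{-294 + \sqrt{-10 - 86}}} = \frac{1}{440332 + \sqrt{-294 + \sqrt{-96}}} = \frac{1}{440332 + \sqrt{-294 + 4 i \sqrt{6}}}$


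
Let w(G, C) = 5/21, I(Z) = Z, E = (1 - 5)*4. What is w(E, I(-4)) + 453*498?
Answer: 4737479/21 ≈ 2.2559e+5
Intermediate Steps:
E = -16 (E = -4*4 = -16)
w(G, C) = 5/21 (w(G, C) = 5*(1/21) = 5/21)
w(E, I(-4)) + 453*498 = 5/21 + 453*498 = 5/21 + 225594 = 4737479/21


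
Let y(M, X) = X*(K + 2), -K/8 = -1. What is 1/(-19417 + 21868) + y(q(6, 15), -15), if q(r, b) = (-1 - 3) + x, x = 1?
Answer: -367649/2451 ≈ -150.00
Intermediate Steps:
K = 8 (K = -8*(-1) = 8)
q(r, b) = -3 (q(r, b) = (-1 - 3) + 1 = -4 + 1 = -3)
y(M, X) = 10*X (y(M, X) = X*(8 + 2) = X*10 = 10*X)
1/(-19417 + 21868) + y(q(6, 15), -15) = 1/(-19417 + 21868) + 10*(-15) = 1/2451 - 150 = -367649/2451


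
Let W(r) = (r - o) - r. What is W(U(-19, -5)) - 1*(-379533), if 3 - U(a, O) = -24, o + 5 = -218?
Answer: 379756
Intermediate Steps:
o = -223 (o = -5 - 218 = -223)
U(a, O) = 27 (U(a, O) = 3 - 1*(-24) = 3 + 24 = 27)
W(r) = 223 (W(r) = (r - 1*(-223)) - r = (r + 223) - r = (223 + r) - r = 223)
W(U(-19, -5)) - 1*(-379533) = 223 - 1*(-379533) = 223 + 379533 = 379756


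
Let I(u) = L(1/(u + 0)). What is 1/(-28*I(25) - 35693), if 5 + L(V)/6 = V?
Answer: -25/871493 ≈ -2.8686e-5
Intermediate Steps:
L(V) = -30 + 6*V
I(u) = -30 + 6/u (I(u) = -30 + 6/(u + 0) = -30 + 6/u)
1/(-28*I(25) - 35693) = 1/(-28*(-30 + 6/25) - 35693) = 1/(-28*(-744/25) - 35693) = 1/(20832/25 - 35693) = 1/(-871493/25) = -25/871493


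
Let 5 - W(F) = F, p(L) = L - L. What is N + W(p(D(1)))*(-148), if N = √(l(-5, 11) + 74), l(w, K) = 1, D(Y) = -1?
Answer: -740 + 5*√3 ≈ -731.34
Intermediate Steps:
p(L) = 0
W(F) = 5 - F
N = 5*√3 (N = √(1 + 74) = √75 = 5*√3 ≈ 8.6602)
N + W(p(D(1)))*(-148) = 5*√3 + (5 - 1*0)*(-148) = 5*√3 + (5 + 0)*(-148) = 5*√3 + 5*(-148) = 5*√3 - 740 = -740 + 5*√3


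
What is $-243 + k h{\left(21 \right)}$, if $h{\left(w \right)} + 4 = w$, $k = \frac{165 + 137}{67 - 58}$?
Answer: $\frac{2947}{9} \approx 327.44$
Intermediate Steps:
$k = \frac{302}{9} \approx 33.556$
$h{\left(w \right)} = -4 + w$
$-243 + k h{\left(21 \right)} = -243 + \frac{302 \left(-4 + 21\right)}{9} = -243 + \frac{302}{9} \cdot 17 = -243 + \frac{5134}{9} = \frac{2947}{9}$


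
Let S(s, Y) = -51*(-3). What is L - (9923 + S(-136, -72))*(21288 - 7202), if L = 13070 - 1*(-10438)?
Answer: -141907028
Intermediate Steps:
L = 23508 (L = 13070 + 10438 = 23508)
S(s, Y) = 153
L - (9923 + S(-136, -72))*(21288 - 7202) = 23508 - (9923 + 153)*(21288 - 7202) = 23508 - 10076*14086 = 23508 - 1*141930536 = 23508 - 141930536 = -141907028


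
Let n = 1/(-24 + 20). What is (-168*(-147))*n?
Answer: -6174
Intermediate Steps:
n = -¼ (n = 1/(-4) = -¼ ≈ -0.25000)
(-168*(-147))*n = -168*(-147)*(-¼) = 24696*(-¼) = -6174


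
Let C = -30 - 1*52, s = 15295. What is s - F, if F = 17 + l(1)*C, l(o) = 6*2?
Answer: 16262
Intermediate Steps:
l(o) = 12
C = -82 (C = -30 - 52 = -82)
F = -967 (F = 17 + 12*(-82) = 17 - 984 = -967)
s - F = 15295 - 1*(-967) = 15295 + 967 = 16262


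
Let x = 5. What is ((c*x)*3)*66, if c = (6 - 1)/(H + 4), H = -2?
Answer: 2475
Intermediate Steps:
c = 5/2 (c = (6 - 1)/(-2 + 4) = 5/2 ≈ 2.5000)
((c*x)*3)*66 = (((5/2)*5)*3)*66 = ((25/2)*3)*66 = (75/2)*66 = 2475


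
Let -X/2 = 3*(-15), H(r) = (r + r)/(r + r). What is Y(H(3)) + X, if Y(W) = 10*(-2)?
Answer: 70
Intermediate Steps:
H(r) = 1 (H(r) = (2*r)/((2*r)) = (2*r)*(1/(2*r)) = 1)
Y(W) = -20
X = 90 (X = -6*(-15) = -2*(-45) = 90)
Y(H(3)) + X = -20 + 90 = 70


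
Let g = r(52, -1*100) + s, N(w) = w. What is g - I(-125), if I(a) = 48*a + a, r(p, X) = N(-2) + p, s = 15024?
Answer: 21199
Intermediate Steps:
r(p, X) = -2 + p
I(a) = 49*a
g = 15074 (g = (-2 + 52) + 15024 = 50 + 15024 = 15074)
g - I(-125) = 15074 - 49*(-125) = 15074 - 1*(-6125) = 15074 + 6125 = 21199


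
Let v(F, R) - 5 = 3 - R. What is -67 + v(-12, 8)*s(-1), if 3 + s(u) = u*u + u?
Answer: -67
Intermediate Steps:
v(F, R) = 8 - R (v(F, R) = 5 + (3 - R) = 8 - R)
s(u) = -3 + u + u² (s(u) = -3 + (u*u + u) = -3 + (u² + u) = -3 + (u + u²) = -3 + u + u²)
-67 + v(-12, 8)*s(-1) = -67 + (8 - 1*8)*(-3 - 1 + (-1)²) = -67 + (8 - 8)*(-3 - 1 + 1) = -67 + 0*(-3) = -67 + 0 = -67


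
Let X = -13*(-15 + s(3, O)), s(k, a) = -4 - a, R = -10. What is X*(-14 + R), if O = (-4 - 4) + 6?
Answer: -5304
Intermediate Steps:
O = -2 (O = -8 + 6 = -2)
X = 221 (X = -13*(-15 + (-4 - 1*(-2))) = -13*(-15 + (-4 + 2)) = -13*(-15 - 2) = -13*(-17) = 221)
X*(-14 + R) = 221*(-14 - 10) = 221*(-24) = -5304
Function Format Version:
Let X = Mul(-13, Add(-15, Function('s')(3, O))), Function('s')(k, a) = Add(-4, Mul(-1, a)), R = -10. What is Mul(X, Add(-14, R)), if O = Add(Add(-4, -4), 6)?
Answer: -5304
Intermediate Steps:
O = -2 (O = Add(-8, 6) = -2)
X = 221 (X = Mul(-13, Add(-15, Add(-4, Mul(-1, -2)))) = Mul(-13, Add(-15, Add(-4, 2))) = Mul(-13, Add(-15, -2)) = Mul(-13, -17) = 221)
Mul(X, Add(-14, R)) = Mul(221, Add(-14, -10)) = Mul(221, -24) = -5304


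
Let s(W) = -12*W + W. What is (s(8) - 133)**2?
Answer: 48841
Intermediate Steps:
s(W) = -11*W
(s(8) - 133)**2 = (-11*8 - 133)**2 = (-88 - 133)**2 = (-221)**2 = 48841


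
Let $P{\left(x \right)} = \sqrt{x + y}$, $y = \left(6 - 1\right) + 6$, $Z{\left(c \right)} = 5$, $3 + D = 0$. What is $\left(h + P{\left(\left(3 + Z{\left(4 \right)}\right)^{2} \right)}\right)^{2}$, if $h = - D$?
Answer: $84 + 30 \sqrt{3} \approx 135.96$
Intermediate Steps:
$D = -3$ ($D = -3 + 0 = -3$)
$y = 11$ ($y = 5 + 6 = 11$)
$P{\left(x \right)} = \sqrt{11 + x}$ ($P{\left(x \right)} = \sqrt{x + 11} = \sqrt{11 + x}$)
$h = 3$ ($h = \left(-1\right) \left(-3\right) = 3$)
$\left(h + P{\left(\left(3 + Z{\left(4 \right)}\right)^{2} \right)}\right)^{2} = \left(3 + \sqrt{11 + \left(3 + 5\right)^{2}}\right)^{2} = \left(3 + \sqrt{11 + 8^{2}}\right)^{2} = \left(3 + \sqrt{11 + 64}\right)^{2} = \left(3 + \sqrt{75}\right)^{2} = \left(3 + 5 \sqrt{3}\right)^{2}$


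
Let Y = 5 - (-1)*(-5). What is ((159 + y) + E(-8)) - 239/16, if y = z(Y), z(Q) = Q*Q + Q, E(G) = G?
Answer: 2177/16 ≈ 136.06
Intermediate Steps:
Y = 0 (Y = 5 - 1*5 = 5 - 5 = 0)
z(Q) = Q + Q**2 (z(Q) = Q**2 + Q = Q + Q**2)
y = 0 (y = 0*(1 + 0) = 0*1 = 0)
((159 + y) + E(-8)) - 239/16 = ((159 + 0) - 8) - 239/16 = (159 - 8) - 239*1/16 = 151 - 239/16 = 2177/16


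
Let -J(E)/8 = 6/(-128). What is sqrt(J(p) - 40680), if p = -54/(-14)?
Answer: I*sqrt(650874)/4 ≈ 201.69*I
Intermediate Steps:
p = 27/7 (p = -54*(-1/14) = 27/7 ≈ 3.8571)
J(E) = 3/8 (J(E) = -48/(-128) = -48*(-1)/128 = -8*(-3/64) = 3/8)
sqrt(J(p) - 40680) = sqrt(3/8 - 40680) = sqrt(-325437/8) = I*sqrt(650874)/4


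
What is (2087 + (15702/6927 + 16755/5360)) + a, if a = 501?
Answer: 6419290131/2475248 ≈ 2593.4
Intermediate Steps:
(2087 + (15702/6927 + 16755/5360)) + a = (2087 + (15702/6927 + 16755/5360)) + 501 = (2087 + (15702*(1/6927) + 16755*(1/5360))) + 501 = (2087 + (5234/2309 + 3351/1072)) + 501 = (2087 + 13348307/2475248) + 501 = 5179190883/2475248 + 501 = 6419290131/2475248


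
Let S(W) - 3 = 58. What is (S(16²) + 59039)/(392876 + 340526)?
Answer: 29550/366701 ≈ 0.080583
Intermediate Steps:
S(W) = 61 (S(W) = 3 + 58 = 61)
(S(16²) + 59039)/(392876 + 340526) = (61 + 59039)/(392876 + 340526) = 59100/733402 = 59100*(1/733402) = 29550/366701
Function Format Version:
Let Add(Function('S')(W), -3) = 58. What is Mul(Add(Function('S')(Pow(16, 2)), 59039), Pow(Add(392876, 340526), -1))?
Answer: Rational(29550, 366701) ≈ 0.080583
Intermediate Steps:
Function('S')(W) = 61 (Function('S')(W) = Add(3, 58) = 61)
Mul(Add(Function('S')(Pow(16, 2)), 59039), Pow(Add(392876, 340526), -1)) = Mul(Add(61, 59039), Pow(Add(392876, 340526), -1)) = Mul(59100, Pow(733402, -1)) = Mul(59100, Rational(1, 733402)) = Rational(29550, 366701)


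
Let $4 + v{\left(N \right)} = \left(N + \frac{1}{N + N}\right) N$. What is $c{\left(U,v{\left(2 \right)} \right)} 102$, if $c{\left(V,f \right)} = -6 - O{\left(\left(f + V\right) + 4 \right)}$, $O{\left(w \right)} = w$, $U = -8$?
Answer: $-255$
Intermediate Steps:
$v{\left(N \right)} = -4 + N \left(N + \frac{1}{2 N}\right)$ ($v{\left(N \right)} = -4 + \left(N + \frac{1}{N + N}\right) N = -4 + \left(N + \frac{1}{2 N}\right) N = -4 + N \left(N + \frac{1}{2 N}\right)$)
$c{\left(V,f \right)} = -10 - V - f$ ($c{\left(V,f \right)} = -6 - \left(\left(f + V\right) + 4\right) = -6 - \left(\left(V + f\right) + 4\right) = -6 - \left(4 + V + f\right) = -10 - V - f$)
$c{\left(U,v{\left(2 \right)} \right)} 102 = \left(-10 - -8 - \left(- \frac{7}{2} + 2^{2}\right)\right) 102 = \left(-10 + 8 - \left(- \frac{7}{2} + 4\right)\right) 102 = \left(-10 + 8 - \frac{1}{2}\right) 102 = \left(- \frac{5}{2}\right) 102 = -255$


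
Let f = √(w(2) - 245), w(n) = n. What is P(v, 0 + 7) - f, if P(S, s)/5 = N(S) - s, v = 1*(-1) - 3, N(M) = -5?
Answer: -60 - 9*I*√3 ≈ -60.0 - 15.588*I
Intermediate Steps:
v = -4 (v = -1 - 3 = -4)
P(S, s) = -25 - 5*s (P(S, s) = 5*(-5 - s) = -25 - 5*s)
f = 9*I*√3 (f = √(2 - 245) = √(-243) = 9*I*√3 ≈ 15.588*I)
P(v, 0 + 7) - f = (-25 - 5*(0 + 7)) - 9*I*√3 = (-25 - 5*7) - 9*I*√3 = (-25 - 35) - 9*I*√3 = -60 - 9*I*√3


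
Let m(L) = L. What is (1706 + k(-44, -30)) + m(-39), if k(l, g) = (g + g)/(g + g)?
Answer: 1668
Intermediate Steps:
k(l, g) = 1 (k(l, g) = (2*g)/((2*g)) = (2*g)*(1/(2*g)) = 1)
(1706 + k(-44, -30)) + m(-39) = (1706 + 1) - 39 = 1707 - 39 = 1668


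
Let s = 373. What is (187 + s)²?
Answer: 313600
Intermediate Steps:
(187 + s)² = (187 + 373)² = 560² = 313600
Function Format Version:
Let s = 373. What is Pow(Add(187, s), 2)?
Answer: 313600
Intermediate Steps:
Pow(Add(187, s), 2) = Pow(Add(187, 373), 2) = Pow(560, 2) = 313600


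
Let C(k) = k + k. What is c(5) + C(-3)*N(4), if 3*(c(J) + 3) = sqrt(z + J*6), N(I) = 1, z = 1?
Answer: -9 + sqrt(31)/3 ≈ -7.1441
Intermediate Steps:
C(k) = 2*k
c(J) = -3 + sqrt(1 + 6*J)/3 (c(J) = -3 + sqrt(1 + J*6)/3 = -3 + sqrt(1 + 6*J)/3)
c(5) + C(-3)*N(4) = (-3 + sqrt(1 + 6*5)/3) + (2*(-3))*1 = (-3 + sqrt(1 + 30)/3) - 6*1 = (-3 + sqrt(31)/3) - 6 = -9 + sqrt(31)/3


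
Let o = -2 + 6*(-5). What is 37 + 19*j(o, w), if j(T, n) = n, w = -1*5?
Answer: -58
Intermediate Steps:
o = -32 (o = -2 - 30 = -32)
w = -5
37 + 19*j(o, w) = 37 + 19*(-5) = 37 - 95 = -58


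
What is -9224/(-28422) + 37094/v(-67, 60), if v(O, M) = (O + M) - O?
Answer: 87903259/142110 ≈ 618.56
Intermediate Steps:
v(O, M) = M (v(O, M) = (M + O) - O = M)
-9224/(-28422) + 37094/v(-67, 60) = -9224/(-28422) + 37094/60 = -9224*(-1/28422) + 37094*(1/60) = 4612/14211 + 18547/30 = 87903259/142110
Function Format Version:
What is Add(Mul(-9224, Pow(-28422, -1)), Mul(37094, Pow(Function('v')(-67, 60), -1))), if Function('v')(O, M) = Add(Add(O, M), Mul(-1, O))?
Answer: Rational(87903259, 142110) ≈ 618.56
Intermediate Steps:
Function('v')(O, M) = M (Function('v')(O, M) = Add(Add(M, O), Mul(-1, O)) = M)
Add(Mul(-9224, Pow(-28422, -1)), Mul(37094, Pow(Function('v')(-67, 60), -1))) = Add(Mul(-9224, Pow(-28422, -1)), Mul(37094, Pow(60, -1))) = Add(Mul(-9224, Rational(-1, 28422)), Mul(37094, Rational(1, 60))) = Add(Rational(4612, 14211), Rational(18547, 30)) = Rational(87903259, 142110)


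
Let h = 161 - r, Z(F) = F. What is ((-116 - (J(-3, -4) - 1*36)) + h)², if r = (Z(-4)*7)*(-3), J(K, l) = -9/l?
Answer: 441/16 ≈ 27.563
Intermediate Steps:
r = 84 (r = -4*7*(-3) = -28*(-3) = 84)
h = 77 (h = 161 - 1*84 = 161 - 84 = 77)
((-116 - (J(-3, -4) - 1*36)) + h)² = ((-116 - (-9/(-4) - 1*36)) + 77)² = ((-116 - (-9*(-¼) - 36)) + 77)² = ((-116 - (9/4 - 36)) + 77)² = ((-116 - 1*(-135/4)) + 77)² = ((-116 + 135/4) + 77)² = (-329/4 + 77)² = (-21/4)² = 441/16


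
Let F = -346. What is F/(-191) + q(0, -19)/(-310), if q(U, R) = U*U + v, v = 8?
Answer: 52866/29605 ≈ 1.7857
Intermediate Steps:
q(U, R) = 8 + U² (q(U, R) = U*U + 8 = U² + 8 = 8 + U²)
F/(-191) + q(0, -19)/(-310) = -346/(-191) + (8 + 0²)/(-310) = -346*(-1/191) + (8 + 0)*(-1/310) = 346/191 + 8*(-1/310) = 346/191 - 4/155 = 52866/29605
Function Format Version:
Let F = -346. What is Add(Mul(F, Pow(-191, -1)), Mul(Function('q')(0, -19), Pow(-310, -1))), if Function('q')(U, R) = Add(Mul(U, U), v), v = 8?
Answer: Rational(52866, 29605) ≈ 1.7857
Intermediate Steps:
Function('q')(U, R) = Add(8, Pow(U, 2)) (Function('q')(U, R) = Add(Mul(U, U), 8) = Add(Pow(U, 2), 8) = Add(8, Pow(U, 2)))
Add(Mul(F, Pow(-191, -1)), Mul(Function('q')(0, -19), Pow(-310, -1))) = Add(Mul(-346, Pow(-191, -1)), Mul(Add(8, Pow(0, 2)), Pow(-310, -1))) = Add(Mul(-346, Rational(-1, 191)), Mul(Add(8, 0), Rational(-1, 310))) = Add(Rational(346, 191), Mul(8, Rational(-1, 310))) = Add(Rational(346, 191), Rational(-4, 155)) = Rational(52866, 29605)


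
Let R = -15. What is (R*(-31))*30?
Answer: 13950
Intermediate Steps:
(R*(-31))*30 = -15*(-31)*30 = 465*30 = 13950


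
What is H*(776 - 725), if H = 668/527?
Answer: 2004/31 ≈ 64.645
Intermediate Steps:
H = 668/527 (H = 668*(1/527) = 668/527 ≈ 1.2676)
H*(776 - 725) = 668*(776 - 725)/527 = (668/527)*51 = 2004/31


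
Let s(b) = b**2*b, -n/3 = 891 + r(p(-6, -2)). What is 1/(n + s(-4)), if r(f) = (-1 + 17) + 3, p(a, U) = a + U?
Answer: -1/2794 ≈ -0.00035791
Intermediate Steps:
p(a, U) = U + a
r(f) = 19 (r(f) = 16 + 3 = 19)
n = -2730 (n = -3*(891 + 19) = -3*910 = -2730)
s(b) = b**3
1/(n + s(-4)) = 1/(-2730 + (-4)**3) = 1/(-2730 - 64) = 1/(-2794) = -1/2794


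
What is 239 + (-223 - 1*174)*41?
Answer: -16038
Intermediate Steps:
239 + (-223 - 1*174)*41 = 239 + (-223 - 174)*41 = 239 - 397*41 = 239 - 16277 = -16038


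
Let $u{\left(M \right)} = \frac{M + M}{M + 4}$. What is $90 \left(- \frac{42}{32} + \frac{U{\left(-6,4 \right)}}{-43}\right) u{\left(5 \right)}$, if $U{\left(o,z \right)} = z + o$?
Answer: $- \frac{21775}{172} \approx -126.6$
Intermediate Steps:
$U{\left(o,z \right)} = o + z$
$u{\left(M \right)} = \frac{2 M}{4 + M}$
$90 \left(- \frac{42}{32} + \frac{U{\left(-6,4 \right)}}{-43}\right) u{\left(5 \right)} = 90 \left(- \frac{42}{32} + \frac{-6 + 4}{-43}\right) 2 \cdot 5 \frac{1}{4 + 5} = 90 \left(\left(-42\right) \frac{1}{32} - - \frac{2}{43}\right) 2 \cdot 5 \cdot \frac{1}{9} = 90 \left(- \frac{21}{16} + \frac{2}{43}\right) 2 \cdot 5 \cdot \frac{1}{9} = 90 \left(- \frac{871}{688}\right) \frac{10}{9} = \left(- \frac{39195}{344}\right) \frac{10}{9} = - \frac{21775}{172}$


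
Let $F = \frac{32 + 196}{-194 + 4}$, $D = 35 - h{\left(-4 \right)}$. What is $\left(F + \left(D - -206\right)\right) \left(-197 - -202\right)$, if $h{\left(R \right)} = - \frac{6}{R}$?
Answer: $\frac{2383}{2} \approx 1191.5$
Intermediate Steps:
$D = \frac{67}{2}$ ($D = 35 - - \frac{6}{-4} = 35 - \left(-6\right) \left(- \frac{1}{4}\right) = 35 - \frac{3}{2} = \frac{67}{2} \approx 33.5$)
$F = - \frac{6}{5}$ ($F = \frac{228}{-190} = 228 \left(- \frac{1}{190}\right) = - \frac{6}{5} \approx -1.2$)
$\left(F + \left(D - -206\right)\right) \left(-197 - -202\right) = \left(- \frac{6}{5} + \left(\frac{67}{2} - -206\right)\right) \left(-197 - -202\right) = \left(- \frac{6}{5} + \left(\frac{67}{2} + 206\right)\right) \left(-197 + 202\right) = \left(- \frac{6}{5} + \frac{479}{2}\right) 5 = \frac{2383}{10} \cdot 5 = \frac{2383}{2}$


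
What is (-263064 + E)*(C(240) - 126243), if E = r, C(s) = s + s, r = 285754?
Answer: -2853562470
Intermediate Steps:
C(s) = 2*s
E = 285754
(-263064 + E)*(C(240) - 126243) = (-263064 + 285754)*(2*240 - 126243) = 22690*(480 - 126243) = 22690*(-125763) = -2853562470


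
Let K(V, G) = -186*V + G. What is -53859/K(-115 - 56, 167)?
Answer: -53859/31973 ≈ -1.6845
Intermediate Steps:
K(V, G) = G - 186*V
-53859/K(-115 - 56, 167) = -53859/(167 - 186*(-115 - 56)) = -53859/(167 - 186*(-171)) = -53859/(167 + 31806) = -53859/31973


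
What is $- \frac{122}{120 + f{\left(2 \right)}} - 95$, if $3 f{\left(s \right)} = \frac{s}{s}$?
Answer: $- \frac{34661}{361} \approx -96.014$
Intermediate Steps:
$f{\left(s \right)} = \frac{1}{3}$ ($f{\left(s \right)} = \frac{s \frac{1}{s}}{3} = \frac{1}{3} \cdot 1 = \frac{1}{3}$)
$- \frac{122}{120 + f{\left(2 \right)}} - 95 = - \frac{122}{120 + \frac{1}{3}} - 95 = - \frac{122}{\frac{361}{3}} - 95 = \left(-122\right) \frac{3}{361} - 95 = - \frac{366}{361} - 95 = - \frac{34661}{361}$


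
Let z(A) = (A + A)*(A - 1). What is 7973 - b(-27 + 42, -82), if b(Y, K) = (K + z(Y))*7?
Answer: 5607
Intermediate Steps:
z(A) = 2*A*(-1 + A) (z(A) = (2*A)*(-1 + A) = 2*A*(-1 + A))
b(Y, K) = 7*K + 14*Y*(-1 + Y) (b(Y, K) = (K + 2*Y*(-1 + Y))*7 = 7*K + 14*Y*(-1 + Y))
7973 - b(-27 + 42, -82) = 7973 - (7*(-82) + 14*(-27 + 42)*(-1 + (-27 + 42))) = 7973 - (-574 + 14*15*(-1 + 15)) = 7973 - (-574 + 14*15*14) = 7973 - (-574 + 2940) = 7973 - 1*2366 = 7973 - 2366 = 5607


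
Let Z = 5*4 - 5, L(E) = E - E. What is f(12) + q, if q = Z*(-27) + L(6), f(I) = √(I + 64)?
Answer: -405 + 2*√19 ≈ -396.28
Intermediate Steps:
L(E) = 0
Z = 15 (Z = 20 - 5 = 15)
f(I) = √(64 + I)
q = -405 (q = 15*(-27) + 0 = -405 + 0 = -405)
f(12) + q = √(64 + 12) - 405 = √76 - 405 = 2*√19 - 405 = -405 + 2*√19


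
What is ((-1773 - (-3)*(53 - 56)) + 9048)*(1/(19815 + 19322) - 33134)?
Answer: -1346042440566/5591 ≈ -2.4075e+8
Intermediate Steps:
((-1773 - (-3)*(53 - 56)) + 9048)*(1/(19815 + 19322) - 33134) = ((-1773 - (-3)*(-3)) + 9048)*(1/39137 - 33134) = ((-1773 - 1*9) + 9048)*(1/39137 - 33134) = ((-1773 - 9) + 9048)*(-1296765357/39137) = (-1782 + 9048)*(-1296765357/39137) = 7266*(-1296765357/39137) = -1346042440566/5591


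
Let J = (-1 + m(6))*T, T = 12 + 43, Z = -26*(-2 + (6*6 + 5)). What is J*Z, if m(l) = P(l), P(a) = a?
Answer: -278850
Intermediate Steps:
m(l) = l
Z = -1014 (Z = -26*(-2 + (36 + 5)) = -26*(-2 + 41) = -26*39 = -1014)
T = 55
J = 275 (J = (-1 + 6)*55 = 5*55 = 275)
J*Z = 275*(-1014) = -278850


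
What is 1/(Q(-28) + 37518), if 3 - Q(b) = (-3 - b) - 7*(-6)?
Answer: 1/37454 ≈ 2.6699e-5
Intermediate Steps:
Q(b) = -36 + b (Q(b) = 3 - ((-3 - b) - 7*(-6)) = 3 - ((-3 - b) + 42) = 3 - (39 - b) = 3 + (-39 + b) = -36 + b)
1/(Q(-28) + 37518) = 1/((-36 - 28) + 37518) = 1/(-64 + 37518) = 1/37454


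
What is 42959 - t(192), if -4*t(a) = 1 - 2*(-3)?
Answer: 171843/4 ≈ 42961.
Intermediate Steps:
t(a) = -7/4 (t(a) = -(1 - 2*(-3))/4 = -(1 + 6)/4 = -¼*7 = -7/4)
42959 - t(192) = 42959 - 1*(-7/4) = 42959 + 7/4 = 171843/4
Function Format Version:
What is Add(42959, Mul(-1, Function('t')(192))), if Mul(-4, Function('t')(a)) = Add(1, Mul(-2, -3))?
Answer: Rational(171843, 4) ≈ 42961.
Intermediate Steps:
Function('t')(a) = Rational(-7, 4) (Function('t')(a) = Mul(Rational(-1, 4), Add(1, Mul(-2, -3))) = Mul(Rational(-1, 4), Add(1, 6)) = Mul(Rational(-1, 4), 7) = Rational(-7, 4))
Add(42959, Mul(-1, Function('t')(192))) = Add(42959, Mul(-1, Rational(-7, 4))) = Add(42959, Rational(7, 4)) = Rational(171843, 4)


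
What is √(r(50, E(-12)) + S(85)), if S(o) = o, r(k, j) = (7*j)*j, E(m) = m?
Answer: √1093 ≈ 33.061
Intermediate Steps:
r(k, j) = 7*j²
√(r(50, E(-12)) + S(85)) = √(7*(-12)² + 85) = √(7*144 + 85) = √(1008 + 85) = √1093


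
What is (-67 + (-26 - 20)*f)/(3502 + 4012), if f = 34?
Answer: -1631/7514 ≈ -0.21706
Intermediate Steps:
(-67 + (-26 - 20)*f)/(3502 + 4012) = (-67 + (-26 - 20)*34)/(3502 + 4012) = (-67 - 46*34)/7514 = (-67 - 1564)*(1/7514) = -1631*1/7514 = -1631/7514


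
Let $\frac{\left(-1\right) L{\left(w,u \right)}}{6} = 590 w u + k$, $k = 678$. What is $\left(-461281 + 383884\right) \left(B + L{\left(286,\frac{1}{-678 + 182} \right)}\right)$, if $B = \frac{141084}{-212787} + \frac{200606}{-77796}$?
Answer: $\frac{82951604805198427}{527956071} \approx 1.5712 \cdot 10^{8}$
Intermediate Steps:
$L{\left(w,u \right)} = -4068 - 3540 u w$ ($L{\left(w,u \right)} = - 6 \left(590 w u + 678\right) = - 6 \left(590 u w + 678\right) = - 6 \left(678 + 590 u w\right) = -4068 - 3540 u w$)
$B = - \frac{331247653}{102185046}$ ($B = 141084 \left(- \frac{1}{212787}\right) + 200606 \left(- \frac{1}{77796}\right) = - \frac{15676}{23643} - \frac{100303}{38898} = - \frac{331247653}{102185046} \approx -3.2416$)
$\left(-461281 + 383884\right) \left(B + L{\left(286,\frac{1}{-678 + 182} \right)}\right) = \left(-461281 + 383884\right) \left(- \frac{331247653}{102185046} - \left(4068 + 3540 \frac{1}{-678 + 182} \cdot 286\right)\right) = - 77397 \left(- \frac{331247653}{102185046} - \left(4068 + 3540 \frac{1}{-496} \cdot 286\right)\right) = - 77397 \left(- \frac{331247653}{102185046} - \left(4068 - \frac{126555}{62}\right)\right) = - 77397 \left(- \frac{331247653}{102185046} + \left(-4068 + \frac{126555}{62}\right)\right) = - 77397 \left(- \frac{331247653}{102185046} - \frac{125661}{62}\right) = \left(-77397\right) \left(- \frac{3215303104973}{1583868213}\right) = \frac{82951604805198427}{527956071}$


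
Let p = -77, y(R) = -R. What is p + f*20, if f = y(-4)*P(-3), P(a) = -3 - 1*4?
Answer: -637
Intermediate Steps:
P(a) = -7 (P(a) = -3 - 4 = -7)
f = -28 (f = -1*(-4)*(-7) = 4*(-7) = -28)
p + f*20 = -77 - 28*20 = -77 - 560 = -637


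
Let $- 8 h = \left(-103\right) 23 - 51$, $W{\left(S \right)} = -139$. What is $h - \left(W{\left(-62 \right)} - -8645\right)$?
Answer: $- \frac{16407}{2} \approx -8203.5$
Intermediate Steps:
$h = \frac{605}{2}$ ($h = - \frac{\left(-103\right) 23 - 51}{8} = - \frac{-2369 - 51}{8} = \left(- \frac{1}{8}\right) \left(-2420\right) = \frac{605}{2} \approx 302.5$)
$h - \left(W{\left(-62 \right)} - -8645\right) = \frac{605}{2} - \left(-139 - -8645\right) = \frac{605}{2} - \left(-139 + \left(-3201 + 11846\right)\right) = \frac{605}{2} - \left(-139 + 8645\right) = \frac{605}{2} - 8506 = - \frac{16407}{2}$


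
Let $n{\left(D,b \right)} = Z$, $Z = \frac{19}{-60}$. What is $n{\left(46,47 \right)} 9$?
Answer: $- \frac{57}{20} \approx -2.85$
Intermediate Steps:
$Z = - \frac{19}{60}$ ($Z = 19 \left(- \frac{1}{60}\right) = - \frac{19}{60} \approx -0.31667$)
$n{\left(D,b \right)} = - \frac{19}{60}$
$n{\left(46,47 \right)} 9 = \left(- \frac{19}{60}\right) 9 = - \frac{57}{20}$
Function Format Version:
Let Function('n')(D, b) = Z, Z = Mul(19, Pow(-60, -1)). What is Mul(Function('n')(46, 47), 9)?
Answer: Rational(-57, 20) ≈ -2.8500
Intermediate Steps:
Z = Rational(-19, 60) (Z = Mul(19, Rational(-1, 60)) = Rational(-19, 60) ≈ -0.31667)
Function('n')(D, b) = Rational(-19, 60)
Mul(Function('n')(46, 47), 9) = Mul(Rational(-19, 60), 9) = Rational(-57, 20)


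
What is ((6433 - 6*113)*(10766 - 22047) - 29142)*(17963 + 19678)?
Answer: -2444831770377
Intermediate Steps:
((6433 - 6*113)*(10766 - 22047) - 29142)*(17963 + 19678) = ((6433 - 678)*(-11281) - 29142)*37641 = (5755*(-11281) - 29142)*37641 = (-64922155 - 29142)*37641 = -64951297*37641 = -2444831770377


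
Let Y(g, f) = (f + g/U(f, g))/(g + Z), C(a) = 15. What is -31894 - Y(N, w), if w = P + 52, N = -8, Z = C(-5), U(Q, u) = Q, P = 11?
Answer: -14069215/441 ≈ -31903.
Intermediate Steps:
Z = 15
w = 63 (w = 11 + 52 = 63)
Y(g, f) = (f + g/f)/(15 + g) (Y(g, f) = (f + g/f)/(g + 15) = (f + g/f)/(15 + g))
-31894 - Y(N, w) = -31894 - (-8 + 63²)/(63*(15 - 8)) = -31894 - (-8 + 3969)/(63*7) = -31894 - 3961/(63*7) = -31894 - 1*3961/441 = -31894 - 3961/441 = -14069215/441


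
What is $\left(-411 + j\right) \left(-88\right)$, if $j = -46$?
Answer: $40216$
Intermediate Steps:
$\left(-411 + j\right) \left(-88\right) = \left(-411 - 46\right) \left(-88\right) = \left(-457\right) \left(-88\right) = 40216$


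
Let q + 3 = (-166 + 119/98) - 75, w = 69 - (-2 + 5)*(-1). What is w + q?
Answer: -2391/14 ≈ -170.79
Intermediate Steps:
w = 72 (w = 69 - 3*(-1) = 69 - 1*(-3) = 69 + 3 = 72)
q = -3399/14 (q = -3 + ((-166 + 119/98) - 75) = -3 + ((-166 + 119*(1/98)) - 75) = -3 + ((-166 + 17/14) - 75) = -3 + (-2307/14 - 75) = -3 - 3357/14 = -3399/14 ≈ -242.79)
w + q = 72 - 3399/14 = -2391/14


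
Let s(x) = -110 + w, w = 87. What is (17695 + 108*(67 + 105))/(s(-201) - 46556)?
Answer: -36271/46579 ≈ -0.77870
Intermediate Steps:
s(x) = -23 (s(x) = -110 + 87 = -23)
(17695 + 108*(67 + 105))/(s(-201) - 46556) = (17695 + 108*(67 + 105))/(-23 - 46556) = (17695 + 108*172)/(-46579) = (17695 + 18576)*(-1/46579) = 36271*(-1/46579) = -36271/46579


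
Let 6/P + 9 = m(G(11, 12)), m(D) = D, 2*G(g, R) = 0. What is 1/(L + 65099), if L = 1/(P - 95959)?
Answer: 287879/18740635018 ≈ 1.5361e-5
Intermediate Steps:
G(g, R) = 0 (G(g, R) = (1/2)*0 = 0)
P = -2/3 (P = 6/(-9 + 0) = 6/(-9) = 6*(-1/9) = -2/3 ≈ -0.66667)
L = -3/287879 (L = 1/(-2/3 - 95959) = 1/(-287879/3) = -3/287879 ≈ -1.0421e-5)
1/(L + 65099) = 1/(-3/287879 + 65099) = 1/(18740635018/287879) = 287879/18740635018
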